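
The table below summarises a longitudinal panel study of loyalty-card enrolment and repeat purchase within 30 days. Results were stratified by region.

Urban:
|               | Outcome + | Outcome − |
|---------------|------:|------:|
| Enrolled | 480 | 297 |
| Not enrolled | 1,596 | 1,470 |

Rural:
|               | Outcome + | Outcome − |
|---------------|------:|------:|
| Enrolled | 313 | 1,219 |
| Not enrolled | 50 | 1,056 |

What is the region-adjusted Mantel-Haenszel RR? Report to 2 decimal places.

RR_MH = Σ(aᵢ·n₀ᵢ/nᵢ) / Σ(cᵢ·n₁ᵢ/nᵢ), with n₁ᵢ = aᵢ+bᵢ (exposed), n₀ᵢ = cᵢ+dᵢ (unexposed), nᵢ = n₁ᵢ+n₀ᵢ.
Stratum 1 (Urban): n₁ = 777, n₀ = 3066, n = 3843; a·n₀/n = 480·3066/3843 = 382.9508; c·n₁/n = 1596·777/3843 = 322.6885
Stratum 2 (Rural): n₁ = 1532, n₀ = 1106, n = 2638; a·n₀/n = 313·1106/2638 = 131.2274; c·n₁/n = 50·1532/2638 = 29.0371
RR_MH = (382.9508 + 131.2274) / (322.6885 + 29.0371) = 514.1783 / 351.7257 = 1.46187

1.46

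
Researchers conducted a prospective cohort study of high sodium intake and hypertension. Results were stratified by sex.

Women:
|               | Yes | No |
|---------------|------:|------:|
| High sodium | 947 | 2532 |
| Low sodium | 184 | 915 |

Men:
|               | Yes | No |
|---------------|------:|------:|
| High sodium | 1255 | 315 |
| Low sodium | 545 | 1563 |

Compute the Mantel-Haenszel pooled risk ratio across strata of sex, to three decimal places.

RR_MH = Σ(aᵢ·n₀ᵢ/nᵢ) / Σ(cᵢ·n₁ᵢ/nᵢ), with n₁ᵢ = aᵢ+bᵢ (exposed), n₀ᵢ = cᵢ+dᵢ (unexposed), nᵢ = n₁ᵢ+n₀ᵢ.
Stratum 1 (Women): n₁ = 3479, n₀ = 1099, n = 4578; a·n₀/n = 947·1099/4578 = 227.3379; c·n₁/n = 184·3479/4578 = 139.8287
Stratum 2 (Men): n₁ = 1570, n₀ = 2108, n = 3678; a·n₀/n = 1255·2108/3678 = 719.2877; c·n₁/n = 545·1570/3678 = 232.6400
RR_MH = (227.3379 + 719.2877) / (139.8287 + 232.6400) = 946.6256 / 372.4688 = 2.54149

2.541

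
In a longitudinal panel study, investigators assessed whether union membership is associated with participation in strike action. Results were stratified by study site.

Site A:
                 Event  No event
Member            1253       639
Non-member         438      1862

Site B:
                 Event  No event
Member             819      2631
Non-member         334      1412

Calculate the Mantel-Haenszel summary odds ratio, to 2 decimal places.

OR_MH = Σ(aᵢdᵢ/nᵢ) / Σ(bᵢcᵢ/nᵢ), where nᵢ is the stratum total.
Stratum 1 (Site A): n = 4192; a·d/n = 1253·1862/4192 = 556.5568; b·c/n = 639·438/4192 = 66.7657
Stratum 2 (Site B): n = 5196; a·d/n = 819·1412/5196 = 222.5612; b·c/n = 2631·334/5196 = 169.1212
OR_MH = (556.5568 + 222.5612) / (66.7657 + 169.1212) = 779.1180 / 235.8870 = 3.30293

3.30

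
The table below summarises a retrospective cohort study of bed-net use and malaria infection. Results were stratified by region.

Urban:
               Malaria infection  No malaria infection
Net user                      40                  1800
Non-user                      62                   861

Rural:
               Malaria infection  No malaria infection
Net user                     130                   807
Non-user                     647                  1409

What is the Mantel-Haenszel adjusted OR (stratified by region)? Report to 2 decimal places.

0.34

OR_MH = Σ(aᵢdᵢ/nᵢ) / Σ(bᵢcᵢ/nᵢ), where nᵢ is the stratum total.
Stratum 1 (Urban): n = 2763; a·d/n = 40·861/2763 = 12.4647; b·c/n = 1800·62/2763 = 40.3909
Stratum 2 (Rural): n = 2993; a·d/n = 130·1409/2993 = 61.1995; b·c/n = 807·647/2993 = 174.4501
OR_MH = (12.4647 + 61.1995) / (40.3909 + 174.4501) = 73.6642 / 214.8409 = 0.34288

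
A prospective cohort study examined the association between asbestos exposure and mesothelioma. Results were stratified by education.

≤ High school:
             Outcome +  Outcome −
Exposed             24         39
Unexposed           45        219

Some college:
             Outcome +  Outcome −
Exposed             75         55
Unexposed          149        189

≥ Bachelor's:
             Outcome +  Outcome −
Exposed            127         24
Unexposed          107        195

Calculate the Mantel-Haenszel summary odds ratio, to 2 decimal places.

3.54

OR_MH = Σ(aᵢdᵢ/nᵢ) / Σ(bᵢcᵢ/nᵢ), where nᵢ is the stratum total.
Stratum 1 (≤ High school): n = 327; a·d/n = 24·219/327 = 16.0734; b·c/n = 39·45/327 = 5.3670
Stratum 2 (Some college): n = 468; a·d/n = 75·189/468 = 30.2885; b·c/n = 55·149/468 = 17.5107
Stratum 3 (≥ Bachelor's): n = 453; a·d/n = 127·195/453 = 54.6689; b·c/n = 24·107/453 = 5.6689
OR_MH = (16.0734 + 30.2885 + 54.6689) / (5.3670 + 17.5107 + 5.6689) = 101.0307 / 28.5465 = 3.53916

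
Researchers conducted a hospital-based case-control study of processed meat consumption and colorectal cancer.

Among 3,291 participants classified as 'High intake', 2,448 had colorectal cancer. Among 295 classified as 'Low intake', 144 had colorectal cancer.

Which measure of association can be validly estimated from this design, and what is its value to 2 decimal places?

From the description: a = 2448, b = 843, c = 144, d = 151.
This is a hospital-based case-control study: participants were sampled on outcome status, so risks in the source population cannot be estimated directly — relative risk is not valid here. The odds ratio is the appropriate measure.
OR = (a·d)/(b·c) = (2448 × 151) / (843 × 144) = 369648 / 121392 = 3.04508

3.05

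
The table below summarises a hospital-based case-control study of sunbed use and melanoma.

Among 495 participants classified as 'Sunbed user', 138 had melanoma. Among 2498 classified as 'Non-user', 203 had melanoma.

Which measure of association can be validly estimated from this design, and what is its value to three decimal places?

From the description: a = 138, b = 357, c = 203, d = 2295.
This is a hospital-based case-control study: participants were sampled on outcome status, so risks in the source population cannot be estimated directly — relative risk is not valid here. The odds ratio is the appropriate measure.
OR = (a·d)/(b·c) = (138 × 2295) / (357 × 203) = 316710 / 72471 = 4.37016

4.370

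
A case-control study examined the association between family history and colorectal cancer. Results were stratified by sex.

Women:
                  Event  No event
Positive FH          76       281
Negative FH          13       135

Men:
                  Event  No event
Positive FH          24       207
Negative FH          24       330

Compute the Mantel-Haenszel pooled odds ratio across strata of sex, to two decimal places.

2.15

OR_MH = Σ(aᵢdᵢ/nᵢ) / Σ(bᵢcᵢ/nᵢ), where nᵢ is the stratum total.
Stratum 1 (Women): n = 505; a·d/n = 76·135/505 = 20.3168; b·c/n = 281·13/505 = 7.2337
Stratum 2 (Men): n = 585; a·d/n = 24·330/585 = 13.5385; b·c/n = 207·24/585 = 8.4923
OR_MH = (20.3168 + 13.5385) / (7.2337 + 8.4923) = 33.8553 / 15.7260 = 2.15283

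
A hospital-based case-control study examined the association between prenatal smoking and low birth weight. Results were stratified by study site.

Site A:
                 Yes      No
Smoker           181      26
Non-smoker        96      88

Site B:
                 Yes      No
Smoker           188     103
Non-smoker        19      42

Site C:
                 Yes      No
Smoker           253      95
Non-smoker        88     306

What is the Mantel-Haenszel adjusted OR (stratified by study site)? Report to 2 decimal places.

OR_MH = Σ(aᵢdᵢ/nᵢ) / Σ(bᵢcᵢ/nᵢ), where nᵢ is the stratum total.
Stratum 1 (Site A): n = 391; a·d/n = 181·88/391 = 40.7366; b·c/n = 26·96/391 = 6.3836
Stratum 2 (Site B): n = 352; a·d/n = 188·42/352 = 22.4318; b·c/n = 103·19/352 = 5.5597
Stratum 3 (Site C): n = 742; a·d/n = 253·306/742 = 104.3369; b·c/n = 95·88/742 = 11.2668
OR_MH = (40.7366 + 22.4318 + 104.3369) / (6.3836 + 5.5597 + 11.2668) = 167.5053 / 23.2101 = 7.21690

7.22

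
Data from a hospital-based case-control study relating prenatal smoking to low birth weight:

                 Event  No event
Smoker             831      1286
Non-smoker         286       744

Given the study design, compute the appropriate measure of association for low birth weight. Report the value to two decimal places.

Cells: a = 831, b = 1286, c = 286, d = 744.
This is a hospital-based case-control study: participants were sampled on outcome status, so risks in the source population cannot be estimated directly — relative risk is not valid here. The odds ratio is the appropriate measure.
OR = (a·d)/(b·c) = (831 × 744) / (1286 × 286) = 618264 / 367796 = 1.68100

1.68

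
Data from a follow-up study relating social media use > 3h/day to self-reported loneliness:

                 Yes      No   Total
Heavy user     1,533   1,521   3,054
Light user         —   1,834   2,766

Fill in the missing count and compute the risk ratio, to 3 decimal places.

The missing cell is in the unexposed row: 2766 − 1834 = 932.
So a = 1533, b = 1521, c = 932, d = 1834.
RR = [a/(a+b)] / [c/(c+d)] = (1533/3054) / (932/2766) = 0.50196/0.33695 = 1.48974

1.490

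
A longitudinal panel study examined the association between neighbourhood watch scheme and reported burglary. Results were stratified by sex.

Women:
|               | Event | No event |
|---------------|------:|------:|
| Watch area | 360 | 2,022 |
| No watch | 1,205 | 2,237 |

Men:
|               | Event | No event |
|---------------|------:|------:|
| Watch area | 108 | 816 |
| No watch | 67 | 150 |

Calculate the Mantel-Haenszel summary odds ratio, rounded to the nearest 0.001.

0.327

OR_MH = Σ(aᵢdᵢ/nᵢ) / Σ(bᵢcᵢ/nᵢ), where nᵢ is the stratum total.
Stratum 1 (Women): n = 5824; a·d/n = 360·2237/5824 = 138.2761; b·c/n = 2022·1205/5824 = 418.3568
Stratum 2 (Men): n = 1141; a·d/n = 108·150/1141 = 14.1981; b·c/n = 816·67/1141 = 47.9159
OR_MH = (138.2761 + 14.1981) / (418.3568 + 47.9159) = 152.4742 / 466.2727 = 0.32701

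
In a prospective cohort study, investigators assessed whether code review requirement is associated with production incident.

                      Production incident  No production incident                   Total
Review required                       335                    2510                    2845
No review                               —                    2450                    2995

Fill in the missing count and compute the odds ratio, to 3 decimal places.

The missing cell is in the unexposed row: 2995 − 2450 = 545.
So a = 335, b = 2510, c = 545, d = 2450.
OR = (a·d)/(b·c) = (335 × 2450) / (2510 × 545) = 820750 / 1367950 = 0.59999

0.600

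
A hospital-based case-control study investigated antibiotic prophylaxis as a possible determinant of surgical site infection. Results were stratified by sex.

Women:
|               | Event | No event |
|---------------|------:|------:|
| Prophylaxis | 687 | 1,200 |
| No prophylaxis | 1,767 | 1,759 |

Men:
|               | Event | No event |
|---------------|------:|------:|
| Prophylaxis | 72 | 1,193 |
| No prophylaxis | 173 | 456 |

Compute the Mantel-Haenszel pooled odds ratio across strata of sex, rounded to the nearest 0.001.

0.480

OR_MH = Σ(aᵢdᵢ/nᵢ) / Σ(bᵢcᵢ/nᵢ), where nᵢ is the stratum total.
Stratum 1 (Women): n = 5413; a·d/n = 687·1759/5413 = 223.2464; b·c/n = 1200·1767/5413 = 391.7236
Stratum 2 (Men): n = 1894; a·d/n = 72·456/1894 = 17.3347; b·c/n = 1193·173/1894 = 108.9699
OR_MH = (223.2464 + 17.3347) / (391.7236 + 108.9699) = 240.5812 / 500.6935 = 0.48050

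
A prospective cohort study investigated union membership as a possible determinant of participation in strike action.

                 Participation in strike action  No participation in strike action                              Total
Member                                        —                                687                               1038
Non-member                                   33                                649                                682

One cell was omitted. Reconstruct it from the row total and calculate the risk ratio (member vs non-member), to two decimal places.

6.99

The missing cell is in the exposed row: 1038 − 687 = 351.
So a = 351, b = 687, c = 33, d = 649.
RR = [a/(a+b)] / [c/(c+d)] = (351/1038) / (33/682) = 0.33815/0.04839 = 6.98844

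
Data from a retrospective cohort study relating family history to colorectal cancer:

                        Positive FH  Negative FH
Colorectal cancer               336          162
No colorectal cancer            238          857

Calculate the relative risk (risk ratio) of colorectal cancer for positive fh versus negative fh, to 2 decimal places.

3.68

Reading the table with exposure as columns: a = 336 (Positive FH, case), b = 238 (Positive FH, non-case), c = 162 (Negative FH, case), d = 857.
Risk in exposed = 336/574 = 0.58537; risk in unexposed = 162/1019 = 0.15898.
RR = 0.58537 / 0.15898 = 3.68202
The risk among the exposed is 3.68 times that among the unexposed.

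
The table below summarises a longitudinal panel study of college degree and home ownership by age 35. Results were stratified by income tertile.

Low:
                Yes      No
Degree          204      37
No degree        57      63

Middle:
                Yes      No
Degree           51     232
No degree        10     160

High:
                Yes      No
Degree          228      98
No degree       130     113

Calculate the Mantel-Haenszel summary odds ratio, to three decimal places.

OR_MH = Σ(aᵢdᵢ/nᵢ) / Σ(bᵢcᵢ/nᵢ), where nᵢ is the stratum total.
Stratum 1 (Low): n = 361; a·d/n = 204·63/361 = 35.6011; b·c/n = 37·57/361 = 5.8421
Stratum 2 (Middle): n = 453; a·d/n = 51·160/453 = 18.0132; b·c/n = 232·10/453 = 5.1214
Stratum 3 (High): n = 569; a·d/n = 228·113/569 = 45.2794; b·c/n = 98·130/569 = 22.3902
OR_MH = (35.6011 + 18.0132 + 45.2794) / (5.8421 + 5.1214 + 22.3902) = 98.8938 / 33.3537 = 2.96500

2.965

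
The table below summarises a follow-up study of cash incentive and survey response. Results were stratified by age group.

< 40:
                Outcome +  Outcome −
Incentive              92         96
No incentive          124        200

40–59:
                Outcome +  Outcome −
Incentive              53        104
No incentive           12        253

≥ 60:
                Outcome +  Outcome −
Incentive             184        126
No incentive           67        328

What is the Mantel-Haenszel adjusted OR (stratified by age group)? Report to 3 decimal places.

4.015

OR_MH = Σ(aᵢdᵢ/nᵢ) / Σ(bᵢcᵢ/nᵢ), where nᵢ is the stratum total.
Stratum 1 (< 40): n = 512; a·d/n = 92·200/512 = 35.9375; b·c/n = 96·124/512 = 23.2500
Stratum 2 (40–59): n = 422; a·d/n = 53·253/422 = 31.7749; b·c/n = 104·12/422 = 2.9573
Stratum 3 (≥ 60): n = 705; a·d/n = 184·328/705 = 85.6057; b·c/n = 126·67/705 = 11.9745
OR_MH = (35.9375 + 31.7749 + 85.6057) / (23.2500 + 2.9573 + 11.9745) = 153.3181 / 38.1818 = 4.01547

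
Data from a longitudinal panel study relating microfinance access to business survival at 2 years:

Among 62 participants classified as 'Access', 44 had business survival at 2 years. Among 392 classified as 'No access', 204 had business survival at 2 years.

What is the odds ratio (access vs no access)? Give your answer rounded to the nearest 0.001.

2.253

From the description: a = 44, b = 18, c = 204, d = 188.
OR = (a·d)/(b·c) = (44 × 188) / (18 × 204) = 8272 / 3672 = 2.25272
The odds of business survival at 2 years are about 2.25 times as high in the access group.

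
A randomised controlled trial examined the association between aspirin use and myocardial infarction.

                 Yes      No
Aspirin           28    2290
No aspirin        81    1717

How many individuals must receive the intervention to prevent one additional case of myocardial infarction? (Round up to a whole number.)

Risk in treated group = 28/2318 = 0.01208; risk in control = 81/1798 = 0.04505.
Absolute risk reduction = 0.04505 − 0.01208 = 0.03297
NNT = 1 / ARR = 1 / 0.03297 = 30.330 → round up → 31

31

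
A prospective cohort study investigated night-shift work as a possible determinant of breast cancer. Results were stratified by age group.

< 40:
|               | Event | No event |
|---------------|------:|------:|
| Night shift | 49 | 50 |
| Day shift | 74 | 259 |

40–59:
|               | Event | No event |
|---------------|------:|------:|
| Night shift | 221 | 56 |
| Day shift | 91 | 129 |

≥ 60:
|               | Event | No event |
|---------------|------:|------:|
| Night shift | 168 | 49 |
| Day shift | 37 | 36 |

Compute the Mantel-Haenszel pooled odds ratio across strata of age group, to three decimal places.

OR_MH = Σ(aᵢdᵢ/nᵢ) / Σ(bᵢcᵢ/nᵢ), where nᵢ is the stratum total.
Stratum 1 (< 40): n = 432; a·d/n = 49·259/432 = 29.3773; b·c/n = 50·74/432 = 8.5648
Stratum 2 (40–59): n = 497; a·d/n = 221·129/497 = 57.3622; b·c/n = 56·91/497 = 10.2535
Stratum 3 (≥ 60): n = 290; a·d/n = 168·36/290 = 20.8552; b·c/n = 49·37/290 = 6.2517
OR_MH = (29.3773 + 57.3622 + 20.8552) / (8.5648 + 10.2535 + 6.2517) = 107.5947 / 25.0701 = 4.29176

4.292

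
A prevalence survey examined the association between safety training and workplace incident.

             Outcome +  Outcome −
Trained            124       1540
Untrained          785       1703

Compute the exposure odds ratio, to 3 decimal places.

0.175

Cells: a = 124, b = 1540, c = 785, d = 1703.
OR = (a·d)/(b·c) = (124 × 1703) / (1540 × 785) = 211172 / 1208900 = 0.17468
Exposure is associated with lower odds of workplace incident (OR = 0.17 < 1).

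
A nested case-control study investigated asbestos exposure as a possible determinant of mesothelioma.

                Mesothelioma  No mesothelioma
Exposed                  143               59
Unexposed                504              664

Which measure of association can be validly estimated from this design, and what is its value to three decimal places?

3.193

Cells: a = 143, b = 59, c = 504, d = 664.
This is a nested case-control study: participants were sampled on outcome status, so risks in the source population cannot be estimated directly — relative risk is not valid here. The odds ratio is the appropriate measure.
OR = (a·d)/(b·c) = (143 × 664) / (59 × 504) = 94952 / 29736 = 3.19317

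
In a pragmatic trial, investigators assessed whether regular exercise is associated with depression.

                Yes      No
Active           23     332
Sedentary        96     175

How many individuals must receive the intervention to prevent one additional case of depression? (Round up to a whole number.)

4

Risk in treated group = 23/355 = 0.06479; risk in control = 96/271 = 0.35424.
Absolute risk reduction = 0.35424 − 0.06479 = 0.28945
NNT = 1 / ARR = 1 / 0.28945 = 3.455 → round up → 4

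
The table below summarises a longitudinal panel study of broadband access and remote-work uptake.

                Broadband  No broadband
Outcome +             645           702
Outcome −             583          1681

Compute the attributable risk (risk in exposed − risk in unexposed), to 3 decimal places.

0.231

Reading the table with exposure as columns: a = 645 (Broadband, case), b = 583 (Broadband, non-case), c = 702 (No broadband, case), d = 1681.
Risk in exposed = 645/1228 = 0.525244; risk in unexposed = 702/2383 = 0.294587.
Risk difference = 0.525244 − 0.294587 = 0.230658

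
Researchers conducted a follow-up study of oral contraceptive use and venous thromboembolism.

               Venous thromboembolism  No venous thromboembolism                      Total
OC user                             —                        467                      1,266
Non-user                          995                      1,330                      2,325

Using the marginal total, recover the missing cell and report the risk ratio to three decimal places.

The missing cell is in the exposed row: 1266 − 467 = 799.
So a = 799, b = 467, c = 995, d = 1330.
RR = [a/(a+b)] / [c/(c+d)] = (799/1266) / (995/2325) = 0.63112/0.42796 = 1.47473

1.475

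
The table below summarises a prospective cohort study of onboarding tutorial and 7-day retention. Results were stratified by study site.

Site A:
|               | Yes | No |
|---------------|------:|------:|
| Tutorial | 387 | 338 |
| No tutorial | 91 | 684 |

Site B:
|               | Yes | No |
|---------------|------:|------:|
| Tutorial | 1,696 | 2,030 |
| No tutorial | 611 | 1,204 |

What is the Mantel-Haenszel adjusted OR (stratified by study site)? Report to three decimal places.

OR_MH = Σ(aᵢdᵢ/nᵢ) / Σ(bᵢcᵢ/nᵢ), where nᵢ is the stratum total.
Stratum 1 (Site A): n = 1500; a·d/n = 387·684/1500 = 176.4720; b·c/n = 338·91/1500 = 20.5053
Stratum 2 (Site B): n = 5541; a·d/n = 1696·1204/5541 = 368.5226; b·c/n = 2030·611/5541 = 223.8459
OR_MH = (176.4720 + 368.5226) / (20.5053 + 223.8459) = 544.9946 / 244.3512 = 2.23037

2.230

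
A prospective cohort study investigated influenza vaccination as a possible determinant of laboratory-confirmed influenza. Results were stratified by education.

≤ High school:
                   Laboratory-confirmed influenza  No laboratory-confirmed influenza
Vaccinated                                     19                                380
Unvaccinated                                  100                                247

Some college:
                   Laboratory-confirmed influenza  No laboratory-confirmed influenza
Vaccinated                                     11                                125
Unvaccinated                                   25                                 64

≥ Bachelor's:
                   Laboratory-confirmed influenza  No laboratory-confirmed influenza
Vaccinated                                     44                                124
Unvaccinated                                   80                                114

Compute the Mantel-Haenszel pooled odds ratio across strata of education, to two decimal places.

OR_MH = Σ(aᵢdᵢ/nᵢ) / Σ(bᵢcᵢ/nᵢ), where nᵢ is the stratum total.
Stratum 1 (≤ High school): n = 746; a·d/n = 19·247/746 = 6.2909; b·c/n = 380·100/746 = 50.9383
Stratum 2 (Some college): n = 225; a·d/n = 11·64/225 = 3.1289; b·c/n = 125·25/225 = 13.8889
Stratum 3 (≥ Bachelor's): n = 362; a·d/n = 44·114/362 = 13.8564; b·c/n = 124·80/362 = 27.4033
OR_MH = (6.2909 + 3.1289 + 13.8564) / (50.9383 + 13.8889 + 27.4033) = 23.2761 / 92.2305 = 0.25237

0.25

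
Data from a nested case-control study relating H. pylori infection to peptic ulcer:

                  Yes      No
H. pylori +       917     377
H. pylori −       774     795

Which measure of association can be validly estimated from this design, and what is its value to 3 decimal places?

2.498

Cells: a = 917, b = 377, c = 774, d = 795.
This is a nested case-control study: participants were sampled on outcome status, so risks in the source population cannot be estimated directly — relative risk is not valid here. The odds ratio is the appropriate measure.
OR = (a·d)/(b·c) = (917 × 795) / (377 × 774) = 729015 / 291798 = 2.49836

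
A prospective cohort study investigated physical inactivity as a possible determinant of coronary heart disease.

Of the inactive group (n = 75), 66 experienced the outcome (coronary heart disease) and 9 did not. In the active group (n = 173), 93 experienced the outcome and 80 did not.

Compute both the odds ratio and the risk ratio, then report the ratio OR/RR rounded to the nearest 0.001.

From the description: a = 66, b = 9, c = 93, d = 80.
OR = (66·80)/(9·93) = 5280/837 = 6.30824
Risk in exposed = 66/75 = 0.88000; risk in unexposed = 93/173 = 0.53757; RR = 1.63699
OR/RR = 6.30824 / 1.63699 = 3.85356
The outcome is not rare, so the OR lies further from 1 than the RR.

3.854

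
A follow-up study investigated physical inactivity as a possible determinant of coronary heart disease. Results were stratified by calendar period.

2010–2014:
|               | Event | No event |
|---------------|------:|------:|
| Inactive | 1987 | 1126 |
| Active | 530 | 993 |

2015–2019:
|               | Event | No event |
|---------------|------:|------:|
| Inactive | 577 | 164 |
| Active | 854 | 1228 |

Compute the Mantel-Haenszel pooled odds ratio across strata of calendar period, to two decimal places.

3.79

OR_MH = Σ(aᵢdᵢ/nᵢ) / Σ(bᵢcᵢ/nᵢ), where nᵢ is the stratum total.
Stratum 1 (2010–2014): n = 4636; a·d/n = 1987·993/4636 = 425.6020; b·c/n = 1126·530/4636 = 128.7274
Stratum 2 (2015–2019): n = 2823; a·d/n = 577·1228/2823 = 250.9940; b·c/n = 164·854/2823 = 49.6125
OR_MH = (425.6020 + 250.9940) / (128.7274 + 49.6125) = 676.5960 / 178.3398 = 3.79386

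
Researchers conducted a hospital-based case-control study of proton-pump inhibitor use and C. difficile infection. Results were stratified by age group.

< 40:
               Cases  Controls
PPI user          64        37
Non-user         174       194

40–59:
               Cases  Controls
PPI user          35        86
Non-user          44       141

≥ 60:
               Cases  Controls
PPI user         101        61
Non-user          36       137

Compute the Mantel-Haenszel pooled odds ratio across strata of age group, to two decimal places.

OR_MH = Σ(aᵢdᵢ/nᵢ) / Σ(bᵢcᵢ/nᵢ), where nᵢ is the stratum total.
Stratum 1 (< 40): n = 469; a·d/n = 64·194/469 = 26.4733; b·c/n = 37·174/469 = 13.7271
Stratum 2 (40–59): n = 306; a·d/n = 35·141/306 = 16.1275; b·c/n = 86·44/306 = 12.3660
Stratum 3 (≥ 60): n = 335; a·d/n = 101·137/335 = 41.3045; b·c/n = 61·36/335 = 6.5552
OR_MH = (26.4733 + 16.1275 + 41.3045) / (13.7271 + 12.3660 + 6.5552) = 83.9053 / 32.6483 = 2.56997

2.57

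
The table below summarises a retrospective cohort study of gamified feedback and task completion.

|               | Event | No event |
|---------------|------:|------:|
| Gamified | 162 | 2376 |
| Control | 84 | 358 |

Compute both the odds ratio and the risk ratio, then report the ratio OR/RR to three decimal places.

0.865

Cells: a = 162, b = 2376, c = 84, d = 358.
OR = (162·358)/(2376·84) = 57996/199584 = 0.29058
Risk in exposed = 162/2538 = 0.06383; risk in unexposed = 84/442 = 0.19005; RR = 0.33587
OR/RR = 0.29058 / 0.33587 = 0.86518
The outcome is not rare, so the OR lies further from 1 than the RR.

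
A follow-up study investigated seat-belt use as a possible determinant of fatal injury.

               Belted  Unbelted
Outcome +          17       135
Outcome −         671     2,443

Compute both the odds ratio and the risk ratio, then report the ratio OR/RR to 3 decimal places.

0.972

Reading the table with exposure as columns: a = 17 (Belted, case), b = 671 (Belted, non-case), c = 135 (Unbelted, case), d = 2443.
OR = (17·2443)/(671·135) = 41531/90585 = 0.45848
Risk in exposed = 17/688 = 0.02471; risk in unexposed = 135/2578 = 0.05237; RR = 0.47186
OR/RR = 0.45848 / 0.47186 = 0.97164
The outcome is rare in both groups, so OR ≈ RR (ratio near 1).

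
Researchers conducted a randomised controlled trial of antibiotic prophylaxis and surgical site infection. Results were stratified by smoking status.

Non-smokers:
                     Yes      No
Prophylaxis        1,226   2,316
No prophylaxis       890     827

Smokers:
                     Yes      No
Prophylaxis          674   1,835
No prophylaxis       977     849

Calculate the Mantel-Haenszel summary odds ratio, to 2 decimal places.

OR_MH = Σ(aᵢdᵢ/nᵢ) / Σ(bᵢcᵢ/nᵢ), where nᵢ is the stratum total.
Stratum 1 (Non-smokers): n = 5259; a·d/n = 1226·827/5259 = 192.7937; b·c/n = 2316·890/5259 = 391.9452
Stratum 2 (Smokers): n = 4335; a·d/n = 674·849/4335 = 132.0014; b·c/n = 1835·977/4335 = 413.5629
OR_MH = (192.7937 + 132.0014) / (391.9452 + 413.5629) = 324.7951 / 805.5081 = 0.40322

0.40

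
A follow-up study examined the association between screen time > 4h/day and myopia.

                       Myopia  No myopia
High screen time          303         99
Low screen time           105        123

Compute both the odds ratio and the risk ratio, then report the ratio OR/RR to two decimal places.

Cells: a = 303, b = 99, c = 105, d = 123.
OR = (303·123)/(99·105) = 37269/10395 = 3.58528
Risk in exposed = 303/402 = 0.75373; risk in unexposed = 105/228 = 0.46053; RR = 1.63667
OR/RR = 3.58528 / 1.63667 = 2.19059
The outcome is not rare, so the OR lies further from 1 than the RR.

2.19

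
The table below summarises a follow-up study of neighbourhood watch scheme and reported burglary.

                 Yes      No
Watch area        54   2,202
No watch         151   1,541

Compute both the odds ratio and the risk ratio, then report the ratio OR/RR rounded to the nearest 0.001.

0.933

Cells: a = 54, b = 2202, c = 151, d = 1541.
OR = (54·1541)/(2202·151) = 83214/332502 = 0.25027
Risk in exposed = 54/2256 = 0.02394; risk in unexposed = 151/1692 = 0.08924; RR = 0.26821
OR/RR = 0.25027 / 0.26821 = 0.93309
The outcome is rare in both groups, so OR ≈ RR (ratio near 1).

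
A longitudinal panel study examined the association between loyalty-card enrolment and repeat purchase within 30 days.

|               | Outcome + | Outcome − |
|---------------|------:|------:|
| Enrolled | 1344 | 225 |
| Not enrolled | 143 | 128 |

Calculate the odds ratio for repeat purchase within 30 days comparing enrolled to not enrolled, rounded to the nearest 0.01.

Cells: a = 1344, b = 225, c = 143, d = 128.
OR = (a·d)/(b·c) = (1344 × 128) / (225 × 143) = 172032 / 32175 = 5.34676
The odds of repeat purchase within 30 days are about 5.35 times as high in the enrolled group.

5.35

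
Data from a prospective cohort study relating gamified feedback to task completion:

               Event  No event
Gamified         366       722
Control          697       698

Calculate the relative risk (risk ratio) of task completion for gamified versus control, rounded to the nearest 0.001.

Cells: a = 366, b = 722, c = 697, d = 698.
Risk in exposed = 366/1088 = 0.33640; risk in unexposed = 697/1395 = 0.49964.
RR = 0.33640 / 0.49964 = 0.67328
The risk is 33% lower among the exposed than among the unexposed.

0.673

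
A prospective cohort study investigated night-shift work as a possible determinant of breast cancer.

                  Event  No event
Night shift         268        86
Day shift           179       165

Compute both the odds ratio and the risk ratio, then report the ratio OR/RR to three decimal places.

Cells: a = 268, b = 86, c = 179, d = 165.
OR = (268·165)/(86·179) = 44220/15394 = 2.87255
Risk in exposed = 268/354 = 0.75706; risk in unexposed = 179/344 = 0.52035; RR = 1.45491
OR/RR = 2.87255 / 1.45491 = 1.97438
The outcome is not rare, so the OR lies further from 1 than the RR.

1.974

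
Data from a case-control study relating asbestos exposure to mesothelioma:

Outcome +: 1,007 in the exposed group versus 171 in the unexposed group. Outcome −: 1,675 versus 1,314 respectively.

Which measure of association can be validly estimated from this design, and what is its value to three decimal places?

4.620

From the description: a = 1007, b = 1675, c = 171, d = 1314.
This is a case-control study: participants were sampled on outcome status, so risks in the source population cannot be estimated directly — relative risk is not valid here. The odds ratio is the appropriate measure.
OR = (a·d)/(b·c) = (1007 × 1314) / (1675 × 171) = 1323198 / 286425 = 4.61970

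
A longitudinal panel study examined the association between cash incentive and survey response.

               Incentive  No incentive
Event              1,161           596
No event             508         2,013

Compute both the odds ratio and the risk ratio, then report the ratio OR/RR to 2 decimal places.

Reading the table with exposure as columns: a = 1161 (Incentive, case), b = 508 (Incentive, non-case), c = 596 (No incentive, case), d = 2013.
OR = (1161·2013)/(508·596) = 2337093/302768 = 7.71909
Risk in exposed = 1161/1669 = 0.69563; risk in unexposed = 596/2609 = 0.22844; RR = 3.04512
OR/RR = 7.71909 / 3.04512 = 2.53491
The outcome is not rare, so the OR lies further from 1 than the RR.

2.53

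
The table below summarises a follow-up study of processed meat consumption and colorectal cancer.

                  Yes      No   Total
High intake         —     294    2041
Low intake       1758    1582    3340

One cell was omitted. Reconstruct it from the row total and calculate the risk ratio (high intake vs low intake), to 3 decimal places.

The missing cell is in the exposed row: 2041 − 294 = 1747.
So a = 1747, b = 294, c = 1758, d = 1582.
RR = [a/(a+b)] / [c/(c+d)] = (1747/2041) / (1758/3340) = 0.85595/0.52635 = 1.62621

1.626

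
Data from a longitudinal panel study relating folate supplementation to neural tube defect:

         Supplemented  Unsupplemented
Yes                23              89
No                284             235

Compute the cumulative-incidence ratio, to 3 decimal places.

0.273

Reading the table with exposure as columns: a = 23 (Supplemented, case), b = 284 (Supplemented, non-case), c = 89 (Unsupplemented, case), d = 235.
Risk in exposed = 23/307 = 0.07492; risk in unexposed = 89/324 = 0.27469.
RR = 0.07492 / 0.27469 = 0.27274
The risk is 73% lower among the exposed than among the unexposed.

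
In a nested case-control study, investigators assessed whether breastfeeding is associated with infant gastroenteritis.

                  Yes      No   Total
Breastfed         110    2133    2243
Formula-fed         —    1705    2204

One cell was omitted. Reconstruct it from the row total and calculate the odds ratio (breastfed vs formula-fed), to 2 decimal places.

The missing cell is in the unexposed row: 2204 − 1705 = 499.
So a = 110, b = 2133, c = 499, d = 1705.
OR = (a·d)/(b·c) = (110 × 1705) / (2133 × 499) = 187550 / 1064367 = 0.17621

0.18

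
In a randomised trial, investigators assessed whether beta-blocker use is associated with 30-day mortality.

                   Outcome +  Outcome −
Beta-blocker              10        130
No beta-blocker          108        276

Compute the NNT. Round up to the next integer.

5

Risk in treated group = 10/140 = 0.07143; risk in control = 108/384 = 0.28125.
Absolute risk reduction = 0.28125 − 0.07143 = 0.20982
NNT = 1 / ARR = 1 / 0.20982 = 4.766 → round up → 5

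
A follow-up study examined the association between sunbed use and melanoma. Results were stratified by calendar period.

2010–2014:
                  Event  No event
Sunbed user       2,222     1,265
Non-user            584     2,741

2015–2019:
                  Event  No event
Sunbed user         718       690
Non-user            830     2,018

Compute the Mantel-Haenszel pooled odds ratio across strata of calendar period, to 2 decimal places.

5.08

OR_MH = Σ(aᵢdᵢ/nᵢ) / Σ(bᵢcᵢ/nᵢ), where nᵢ is the stratum total.
Stratum 1 (2010–2014): n = 6812; a·d/n = 2222·2741/6812 = 894.0843; b·c/n = 1265·584/6812 = 108.4498
Stratum 2 (2015–2019): n = 4256; a·d/n = 718·2018/4256 = 340.4427; b·c/n = 690·830/4256 = 134.5630
OR_MH = (894.0843 + 340.4427) / (108.4498 + 134.5630) = 1234.5269 / 243.0128 = 5.08009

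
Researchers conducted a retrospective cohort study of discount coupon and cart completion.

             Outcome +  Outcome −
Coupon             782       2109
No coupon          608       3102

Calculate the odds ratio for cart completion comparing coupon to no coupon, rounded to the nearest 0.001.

Cells: a = 782, b = 2109, c = 608, d = 3102.
OR = (a·d)/(b·c) = (782 × 3102) / (2109 × 608) = 2425764 / 1282272 = 1.89177
The odds of cart completion are about 1.89 times as high in the coupon group.

1.892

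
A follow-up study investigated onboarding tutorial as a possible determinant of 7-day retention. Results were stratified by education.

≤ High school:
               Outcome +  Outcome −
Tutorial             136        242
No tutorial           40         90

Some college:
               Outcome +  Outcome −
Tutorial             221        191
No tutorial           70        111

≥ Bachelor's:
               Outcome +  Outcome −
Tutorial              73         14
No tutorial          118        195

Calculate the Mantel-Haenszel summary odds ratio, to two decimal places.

2.21

OR_MH = Σ(aᵢdᵢ/nᵢ) / Σ(bᵢcᵢ/nᵢ), where nᵢ is the stratum total.
Stratum 1 (≤ High school): n = 508; a·d/n = 136·90/508 = 24.0945; b·c/n = 242·40/508 = 19.0551
Stratum 2 (Some college): n = 593; a·d/n = 221·111/593 = 41.3676; b·c/n = 191·70/593 = 22.5464
Stratum 3 (≥ Bachelor's): n = 400; a·d/n = 73·195/400 = 35.5875; b·c/n = 14·118/400 = 4.1300
OR_MH = (24.0945 + 41.3676 + 35.5875) / (19.0551 + 22.5464 + 4.1300) = 101.0496 / 45.7315 = 2.20963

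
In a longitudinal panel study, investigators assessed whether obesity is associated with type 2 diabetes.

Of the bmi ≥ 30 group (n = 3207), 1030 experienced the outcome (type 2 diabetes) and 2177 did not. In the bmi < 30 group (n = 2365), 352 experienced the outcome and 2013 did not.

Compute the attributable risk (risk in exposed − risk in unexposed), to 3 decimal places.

From the description: a = 1030, b = 2177, c = 352, d = 2013.
Risk in exposed = 1030/3207 = 0.321172; risk in unexposed = 352/2365 = 0.148837.
Risk difference = 0.321172 − 0.148837 = 0.172335

0.172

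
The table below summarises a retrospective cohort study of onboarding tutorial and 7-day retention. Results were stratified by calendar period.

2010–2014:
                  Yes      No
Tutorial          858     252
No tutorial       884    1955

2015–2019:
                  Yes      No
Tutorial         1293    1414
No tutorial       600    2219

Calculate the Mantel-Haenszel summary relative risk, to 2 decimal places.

2.35

RR_MH = Σ(aᵢ·n₀ᵢ/nᵢ) / Σ(cᵢ·n₁ᵢ/nᵢ), with n₁ᵢ = aᵢ+bᵢ (exposed), n₀ᵢ = cᵢ+dᵢ (unexposed), nᵢ = n₁ᵢ+n₀ᵢ.
Stratum 1 (2010–2014): n₁ = 1110, n₀ = 2839, n = 3949; a·n₀/n = 858·2839/3949 = 616.8301; c·n₁/n = 884·1110/3949 = 248.4781
Stratum 2 (2015–2019): n₁ = 2707, n₀ = 2819, n = 5526; a·n₀/n = 1293·2819/5526 = 659.6031; c·n₁/n = 600·2707/5526 = 293.9197
RR_MH = (616.8301 + 659.6031) / (248.4781 + 293.9197) = 1276.4332 / 542.3977 = 2.35332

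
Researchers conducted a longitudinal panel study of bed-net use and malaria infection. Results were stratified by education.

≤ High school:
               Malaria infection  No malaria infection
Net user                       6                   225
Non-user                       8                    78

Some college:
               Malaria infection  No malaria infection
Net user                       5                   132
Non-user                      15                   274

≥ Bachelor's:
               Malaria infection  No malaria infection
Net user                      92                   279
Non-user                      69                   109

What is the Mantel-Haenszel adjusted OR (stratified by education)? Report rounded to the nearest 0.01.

OR_MH = Σ(aᵢdᵢ/nᵢ) / Σ(bᵢcᵢ/nᵢ), where nᵢ is the stratum total.
Stratum 1 (≤ High school): n = 317; a·d/n = 6·78/317 = 1.4763; b·c/n = 225·8/317 = 5.6782
Stratum 2 (Some college): n = 426; a·d/n = 5·274/426 = 3.2160; b·c/n = 132·15/426 = 4.6479
Stratum 3 (≥ Bachelor's): n = 549; a·d/n = 92·109/549 = 18.2659; b·c/n = 279·69/549 = 35.0656
OR_MH = (1.4763 + 3.2160 + 18.2659) / (5.6782 + 4.6479 + 35.0656) = 22.9582 / 45.3917 = 0.50578

0.51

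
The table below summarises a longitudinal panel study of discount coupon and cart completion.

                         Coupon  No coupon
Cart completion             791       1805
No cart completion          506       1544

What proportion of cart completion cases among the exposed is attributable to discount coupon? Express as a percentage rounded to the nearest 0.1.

11.6

Reading the table with exposure as columns: a = 791 (Coupon, case), b = 506 (Coupon, non-case), c = 1805 (No coupon, case), d = 1544.
Risk in exposed = 791/1297 = 0.60987; risk in unexposed = 1805/3349 = 0.53897.
RR = 0.60987/0.53897 = 1.13155
AR% = (RR − 1)/RR × 100 = (1.13155 − 1)/1.13155 × 100 = 11.6258%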